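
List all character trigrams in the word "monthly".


Word: "monthly" (length 7)
Number of trigrams = 7 - 3 + 1 = 5
  Position 0: "mon"
  Position 1: "ont"
  Position 2: "nth"
  Position 3: "thl"
  Position 4: "hly"
Trigrams = "mon", "ont", "nth", "thl", "hly"


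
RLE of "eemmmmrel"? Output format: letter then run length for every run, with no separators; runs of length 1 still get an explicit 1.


String: "eemmmmrel"
Scanning for consecutive runs:
  'e' x 2
  'm' x 4
  'r' x 1
  'e' x 1
  'l' x 1
RLE = "e2m4r1e1l1"


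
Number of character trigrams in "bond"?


Word: "bond" (length 4)
Number of 3-grams = length - 3 + 1 = 4 - 3 + 1
= 2


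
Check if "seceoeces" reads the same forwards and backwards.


Word: "seceoeces"
Reversed: "seceoeces"
Forward == Backward? seceoeces == seceoeces
Palindrome = Yes


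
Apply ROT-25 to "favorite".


Word: "favorite"
Shift: 25
Each letter → (letter + shift) mod 26:
  'f' (5) + 25 = 4 → 'e'
  'a' (0) + 25 = 25 → 'z'
  'v' (21) + 25 = 20 → 'u'
  'o' (14) + 25 = 13 → 'n'
  'r' (17) + 25 = 16 → 'q'
  'i' (8) + 25 = 7 → 'h'
  't' (19) + 25 = 18 → 's'
  'e' (4) + 25 = 3 → 'd'
Result = "ezunqhsd"


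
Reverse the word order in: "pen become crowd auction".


Original: "pen become crowd auction"
Words (1..n): pen | become | crowd | auction
Reversed (n..1): auction | crowd | become | pen
Result = "auction crowd become pen"


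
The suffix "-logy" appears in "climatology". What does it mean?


Suffix: -logy
Example: climatology (climate + -logy, with a spelling change)
Meaning = study of


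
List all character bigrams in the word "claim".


Word: "claim" (length 5)
Number of bigrams = 5 - 2 + 1 = 4
  Position 0: "cl"
  Position 1: "la"
  Position 2: "ai"
  Position 3: "im"
Bigrams = "cl", "la", "ai", "im"


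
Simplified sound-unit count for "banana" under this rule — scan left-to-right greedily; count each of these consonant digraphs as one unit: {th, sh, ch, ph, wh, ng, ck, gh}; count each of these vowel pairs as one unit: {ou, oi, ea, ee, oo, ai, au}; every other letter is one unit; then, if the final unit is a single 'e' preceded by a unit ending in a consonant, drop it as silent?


Word: "banana" (6 letters)
Left-to-right scan:
  [1] 'b' (letter)
  [2] 'a' (letter)
  [3] 'n' (letter)
  [4] 'a' (letter)
  [5] 'n' (letter)
  [6] 'a' (letter)
Units from scan: 6
Sound units = 6 units


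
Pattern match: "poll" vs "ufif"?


Pattern of "poll": [0, 1, 2, 2]
Pattern of "ufif": [0, 1, 2, 1]
Patterns do not match
Same pattern = No


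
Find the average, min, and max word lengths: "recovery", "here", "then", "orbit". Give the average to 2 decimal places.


Lengths: "recovery"=8, "here"=4, "then"=4, "orbit"=5
Sum = 21, Count = 4
Average = 21/4 = 5.25
= avg=5.25, min=4, max=8


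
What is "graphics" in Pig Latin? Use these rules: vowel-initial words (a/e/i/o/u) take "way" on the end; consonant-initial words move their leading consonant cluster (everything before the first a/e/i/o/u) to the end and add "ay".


Word: "graphics"
Starts with consonant(s) → move to end, add 'ay'
Consonant cluster: "gr"
Pig Latin = "aphicsgray"


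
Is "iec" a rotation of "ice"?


Word: "ice", Candidate: "iec"
Method: check if candidate is substring of word+word
"iceice" contains "iec"? No
Is rotation = No


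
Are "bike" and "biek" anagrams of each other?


Word 1: "bike" → sorted: beik
Word 2: "biek" → sorted: beik
Same letters? beik == beik
Anagram = Yes


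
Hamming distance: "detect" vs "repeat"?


Comparing character by character (same length = 6):
  Pos 0: 'd' vs 'r' !=
  Pos 1: 'e' vs 'e' =
  Pos 2: 't' vs 'p' !=
  Pos 3: 'e' vs 'e' =
  Pos 4: 'c' vs 'a' !=
  Pos 5: 't' vs 't' =
Hamming distance = 3


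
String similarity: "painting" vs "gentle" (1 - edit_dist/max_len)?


Word 1: "painting" (length 8)
Word 2: "gentle" (length 6)
One optimal edit sequence:
  1. delete 'p'  (+1)
  2. substitute 'a' -> 'g'  (+1)
  3. substitute 'i' -> 'e'  (+1)
  4. keep 'n'
  5. keep 't'
  6. delete 'i'  (+1)
  7. substitute 'n' -> 'l'  (+1)
  8. substitute 'g' -> 'e'  (+1)
Edit distance = 6
Max length = max(8, 6) = 8
Similarity = 1 - 6/8
= 0.2500


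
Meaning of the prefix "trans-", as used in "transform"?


Prefix: trans-
Example: transform (trans- + form)
Meaning = across


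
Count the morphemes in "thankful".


Word: "thankful"
Morphemes: thank / -ful
Each morpheme carries meaning
= 2 morphemes


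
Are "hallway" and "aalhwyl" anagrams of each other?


Word 1: "hallway" → sorted: aahllwy
Word 2: "aalhwyl" → sorted: aahllwy
Same letters? aahllwy == aahllwy
Anagram = Yes


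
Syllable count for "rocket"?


Word: "rocket"
Syllable breakdown: rock | et
Counting: 2 parts
= 2 syllables


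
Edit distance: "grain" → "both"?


Word 1: "grain" (length 5)
Word 2: "both" (length 4)
One optimal edit sequence (insert/delete/substitute each cost 1):
  1. delete 'g'  (+1)
  2. substitute 'r' -> 'b'  (+1)
  3. substitute 'a' -> 'o'  (+1)
  4. substitute 'i' -> 't'  (+1)
  5. substitute 'n' -> 'h'  (+1)
Total edit operations: 5
Edit distance = 5


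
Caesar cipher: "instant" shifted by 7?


Word: "instant"
Shift: 7
Each letter → (letter + shift) mod 26:
  'i' (8) + 7 = 15 → 'p'
  'n' (13) + 7 = 20 → 'u'
  's' (18) + 7 = 25 → 'z'
  't' (19) + 7 = 0 → 'a'
  'a' (0) + 7 = 7 → 'h'
  'n' (13) + 7 = 20 → 'u'
  't' (19) + 7 = 0 → 'a'
Result = "puzahua"


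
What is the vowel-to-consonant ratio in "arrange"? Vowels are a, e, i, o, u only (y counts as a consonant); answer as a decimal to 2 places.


Word: "arrange"
Vowels (a,e,i,o,u): 3
Consonants: 4
Ratio = 3/4
= 0.75


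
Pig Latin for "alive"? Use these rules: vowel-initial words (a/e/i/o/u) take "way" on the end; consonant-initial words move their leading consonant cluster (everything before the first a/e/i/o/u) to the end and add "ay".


Word: "alive"
Starts with vowel → add 'way'
Pig Latin = "aliveway"


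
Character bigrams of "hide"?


Word: "hide" (length 4)
Number of bigrams = 4 - 2 + 1 = 3
  Position 0: "hi"
  Position 1: "id"
  Position 2: "de"
Bigrams = "hi", "id", "de"


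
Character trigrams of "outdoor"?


Word: "outdoor" (length 7)
Number of trigrams = 7 - 3 + 1 = 5
  Position 0: "out"
  Position 1: "utd"
  Position 2: "tdo"
  Position 3: "doo"
  Position 4: "oor"
Trigrams = "out", "utd", "tdo", "doo", "oor"


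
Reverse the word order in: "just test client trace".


Original: "just test client trace"
Words (1..n): just | test | client | trace
Reversed (n..1): trace | client | test | just
Result = "trace client test just"


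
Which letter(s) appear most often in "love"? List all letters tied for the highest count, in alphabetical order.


Word: "love"
Letter counts:
  'e': 1
  'l': 1
  'o': 1
  'v': 1
Maximum count = 1
Most frequent = 'e', 'l', 'o', 'v' (1 time each)


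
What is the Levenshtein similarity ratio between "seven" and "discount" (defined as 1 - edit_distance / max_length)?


Word 1: "seven" (length 5)
Word 2: "discount" (length 8)
One optimal edit sequence:
  1. insert 'd'  (+1)
  2. insert 'i'  (+1)
  3. keep 's'
  4. substitute 'e' -> 'c'  (+1)
  5. substitute 'v' -> 'o'  (+1)
  6. substitute 'e' -> 'u'  (+1)
  7. keep 'n'
  8. insert 't'  (+1)
Edit distance = 6
Max length = max(5, 8) = 8
Similarity = 1 - 6/8
= 0.2500


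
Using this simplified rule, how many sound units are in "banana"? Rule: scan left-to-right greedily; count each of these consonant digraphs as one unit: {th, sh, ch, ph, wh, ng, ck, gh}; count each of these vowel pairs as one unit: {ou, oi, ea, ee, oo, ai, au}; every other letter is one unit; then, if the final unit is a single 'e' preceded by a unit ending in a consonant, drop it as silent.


Word: "banana" (6 letters)
Left-to-right scan:
  1. 'b' (letter)
  2. 'a' (letter)
  3. 'n' (letter)
  4. 'a' (letter)
  5. 'n' (letter)
  6. 'a' (letter)
Units from scan: 6
Sound units = 6 units


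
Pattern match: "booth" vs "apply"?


Pattern of "booth": [0, 1, 1, 2, 3]
Pattern of "apply": [0, 1, 1, 2, 3]
Patterns match
Same pattern = Yes


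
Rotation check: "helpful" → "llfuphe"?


Word: "helpful", Candidate: "llfuphe"
Method: check if candidate is substring of word+word
"helpfulhelpful" contains "llfuphe"? No
Is rotation = No


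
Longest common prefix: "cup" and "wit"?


Word 1: "cup"
Word 2: "wit"
Comparing from start:
  Pos 0: 'c' != 'w' (stop)
LCP = "" (length 0)


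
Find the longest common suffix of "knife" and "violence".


Word 1: "knife"
Word 2: "violence"
Comparing from end:
  Pos -1: 'e' == 'e'
  Pos -2: 'f' != 'c' (stop)
LCS = "e" (length 1)


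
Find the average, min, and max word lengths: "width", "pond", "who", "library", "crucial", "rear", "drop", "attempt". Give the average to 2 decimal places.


Lengths: "width"=5, "pond"=4, "who"=3, "library"=7, "crucial"=7, "rear"=4, "drop"=4, "attempt"=7
Sum = 41, Count = 8
Average = 41/8 = 5.13
= avg=5.13, min=3, max=7


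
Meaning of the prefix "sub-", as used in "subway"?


Prefix: sub-
As in: subway -> sub- + way
Meaning = under / below


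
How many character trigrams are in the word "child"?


Word: "child" (length 5)
Number of 3-grams = length - 3 + 1 = 5 - 3 + 1
= 3


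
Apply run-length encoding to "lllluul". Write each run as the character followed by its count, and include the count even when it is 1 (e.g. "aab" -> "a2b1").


String: "lllluul"
Scanning for consecutive runs:
  'l' x 4
  'u' x 2
  'l' x 1
RLE = "l4u2l1"


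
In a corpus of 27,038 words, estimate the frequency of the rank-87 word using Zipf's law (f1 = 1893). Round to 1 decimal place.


Zipf's law: f(r) = f(1) / r
f(1) = 1893
f(87) = 1893 / 87
= 21.8 occurrences


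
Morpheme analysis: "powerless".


Word: "powerless"
Morphemes: power + -less
Each morpheme carries meaning
= 2 morphemes


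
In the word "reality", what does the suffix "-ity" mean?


Suffix: -ity
Example: reality (real + -ity)
Meaning = quality of


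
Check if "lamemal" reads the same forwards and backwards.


Word: "lamemal"
Reversed: "lamemal"
Forward == Backward? lamemal == lamemal
Palindrome = Yes


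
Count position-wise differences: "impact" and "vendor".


Comparing character by character (same length = 6):
  Pos 0: 'i' vs 'v' !=
  Pos 1: 'm' vs 'e' !=
  Pos 2: 'p' vs 'n' !=
  Pos 3: 'a' vs 'd' !=
  Pos 4: 'c' vs 'o' !=
  Pos 5: 't' vs 'r' !=
Hamming distance = 6


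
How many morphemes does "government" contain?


Word: "government"
Morphemes: govern + -ment
Each morpheme carries meaning
= 2 morphemes


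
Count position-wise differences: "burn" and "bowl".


Comparing character by character (same length = 4):
  Pos 0: 'b' vs 'b' =
  Pos 1: 'u' vs 'o' !=
  Pos 2: 'r' vs 'w' !=
  Pos 3: 'n' vs 'l' !=
Hamming distance = 3


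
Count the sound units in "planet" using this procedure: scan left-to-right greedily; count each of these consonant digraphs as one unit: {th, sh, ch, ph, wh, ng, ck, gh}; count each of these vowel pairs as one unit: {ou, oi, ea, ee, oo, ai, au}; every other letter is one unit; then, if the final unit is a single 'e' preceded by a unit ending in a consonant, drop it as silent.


Word: "planet" (6 letters)
Left-to-right scan:
  1. 'p' (letter)
  2. 'l' (letter)
  3. 'a' (letter)
  4. 'n' (letter)
  5. 'e' (letter)
  6. 't' (letter)
Units from scan: 6
Sound units = 6 units


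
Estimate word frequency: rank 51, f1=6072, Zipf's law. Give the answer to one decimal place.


Zipf's law: f(r) = f(1) / r
f(1) = 6072
f(51) = 6072 / 51
= 119.1 occurrences


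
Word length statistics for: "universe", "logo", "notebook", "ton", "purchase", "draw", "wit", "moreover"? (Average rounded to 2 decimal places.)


Lengths: "universe"=8, "logo"=4, "notebook"=8, "ton"=3, "purchase"=8, "draw"=4, "wit"=3, "moreover"=8
Sum = 46, Count = 8
Average = 46/8 = 5.75
= avg=5.75, min=3, max=8


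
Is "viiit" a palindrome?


Word: "viiit"
Reversed: "tiiiv"
Forward == Backward? viiit != tiiiv
Palindrome = No


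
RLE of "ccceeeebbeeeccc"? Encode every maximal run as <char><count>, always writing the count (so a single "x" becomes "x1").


String: "ccceeeebbeeeccc"
Scanning for consecutive runs:
  'c' x 3
  'e' x 4
  'b' x 2
  'e' x 3
  'c' x 3
RLE = "c3e4b2e3c3"


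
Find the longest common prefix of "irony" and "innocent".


Word 1: "irony"
Word 2: "innocent"
Comparing from start:
  Pos 0: 'i' == 'i'
  Pos 1: 'r' != 'n' (stop)
LCP = "i" (length 1)


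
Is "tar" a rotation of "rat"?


Word: "rat", Candidate: "tar"
Method: check if candidate is substring of word+word
"ratrat" contains "tar"? No
Is rotation = No


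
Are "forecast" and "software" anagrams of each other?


Word 1: "forecast" → sorted: aceforst
Word 2: "software" → sorted: aeforstw
Same letters? aceforst != aeforstw
Anagram = No


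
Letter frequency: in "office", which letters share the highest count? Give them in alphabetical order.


Word: "office"
Letter counts:
  'c': 1
  'e': 1
  'f': 2
  'i': 1
  'o': 1
Maximum count = 2
Most frequent = 'f' (2 times each)


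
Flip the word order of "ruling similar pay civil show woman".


Original: "ruling similar pay civil show woman"
Words (1..n): ruling | similar | pay | civil | show | woman
Reversed (n..1): woman | show | civil | pay | similar | ruling
Result = "woman show civil pay similar ruling"


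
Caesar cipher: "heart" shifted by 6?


Word: "heart"
Shift: 6
Each letter → (letter + shift) mod 26:
  'h' (7) + 6 = 13 → 'n'
  'e' (4) + 6 = 10 → 'k'
  'a' (0) + 6 = 6 → 'g'
  'r' (17) + 6 = 23 → 'x'
  't' (19) + 6 = 25 → 'z'
Result = "nkgxz"


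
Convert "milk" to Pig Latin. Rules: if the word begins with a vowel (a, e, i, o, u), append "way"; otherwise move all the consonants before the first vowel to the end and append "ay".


Word: "milk"
Starts with consonant(s) → move to end, add 'ay'
Consonant cluster: "m"
Pig Latin = "ilkmay"


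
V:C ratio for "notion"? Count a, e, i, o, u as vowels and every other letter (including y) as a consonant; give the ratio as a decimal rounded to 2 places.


Word: "notion"
Vowels (a,e,i,o,u): 3
Consonants: 3
Ratio = 3/3
= 1.00


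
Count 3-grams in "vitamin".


Word: "vitamin" (length 7)
Number of 3-grams = length - 3 + 1 = 7 - 3 + 1
= 5


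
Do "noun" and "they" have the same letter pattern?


Pattern of "noun": [0, 1, 2, 0]
Pattern of "they": [0, 1, 2, 3]
Patterns do not match
Same pattern = No


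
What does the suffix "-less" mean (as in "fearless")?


Suffix: -less
As in: fearless -> fear + -less
Meaning = without


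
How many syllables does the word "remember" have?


Word: "remember"
Syllable breakdown: re-mem-ber
Counting: 3 parts
= 3 syllables


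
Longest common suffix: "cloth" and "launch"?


Word 1: "cloth"
Word 2: "launch"
Comparing from end:
  Pos -1: 'h' == 'h'
  Pos -2: 't' != 'c' (stop)
LCS = "h" (length 1)


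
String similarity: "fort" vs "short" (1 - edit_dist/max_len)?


Word 1: "fort" (length 4)
Word 2: "short" (length 5)
One optimal edit sequence:
  1. insert 's'  (+1)
  2. substitute 'f' -> 'h'  (+1)
  3. keep 'o'
  4. keep 'r'
  5. keep 't'
Edit distance = 2
Max length = max(4, 5) = 5
Similarity = 1 - 2/5
= 0.6000


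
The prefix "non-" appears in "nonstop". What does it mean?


Prefix: non-
As in: nonstop -> non- + stop
Meaning = not


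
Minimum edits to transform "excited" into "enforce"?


Word 1: "excited" (length 7)
Word 2: "enforce" (length 7)
One optimal edit sequence (insert/delete/substitute each cost 1):
  1. keep 'e'
  2. substitute 'x' -> 'n'  (+1)
  3. substitute 'c' -> 'f'  (+1)
  4. substitute 'i' -> 'o'  (+1)
  5. substitute 't' -> 'r'  (+1)
  6. substitute 'e' -> 'c'  (+1)
  7. substitute 'd' -> 'e'  (+1)
Total edit operations: 6
Edit distance = 6


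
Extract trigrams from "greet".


Word: "greet" (length 5)
Number of trigrams = 5 - 3 + 1 = 3
  Position 0: "gre"
  Position 1: "ree"
  Position 2: "eet"
Trigrams = "gre", "ree", "eet"


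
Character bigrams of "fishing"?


Word: "fishing" (length 7)
Number of bigrams = 7 - 2 + 1 = 6
  Position 0: "fi"
  Position 1: "is"
  Position 2: "sh"
  Position 3: "hi"
  Position 4: "in"
  Position 5: "ng"
Bigrams = "fi", "is", "sh", "hi", "in", "ng"


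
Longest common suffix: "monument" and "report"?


Word 1: "monument"
Word 2: "report"
Comparing from end:
  Pos -1: 't' == 't'
  Pos -2: 'n' != 'r' (stop)
LCS = "t" (length 1)


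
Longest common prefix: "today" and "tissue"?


Word 1: "today"
Word 2: "tissue"
Comparing from start:
  Pos 0: 't' == 't'
  Pos 1: 'o' != 'i' (stop)
LCP = "t" (length 1)


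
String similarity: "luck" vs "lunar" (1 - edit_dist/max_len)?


Word 1: "luck" (length 4)
Word 2: "lunar" (length 5)
One optimal edit sequence:
  1. keep 'l'
  2. keep 'u'
  3. insert 'n'  (+1)
  4. substitute 'c' -> 'a'  (+1)
  5. substitute 'k' -> 'r'  (+1)
Edit distance = 3
Max length = max(4, 5) = 5
Similarity = 1 - 3/5
= 0.4000


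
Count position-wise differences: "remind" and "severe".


Comparing character by character (same length = 6):
  Pos 0: 'r' vs 's' !=
  Pos 1: 'e' vs 'e' =
  Pos 2: 'm' vs 'v' !=
  Pos 3: 'i' vs 'e' !=
  Pos 4: 'n' vs 'r' !=
  Pos 5: 'd' vs 'e' !=
Hamming distance = 5


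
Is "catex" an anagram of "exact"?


Word 1: "exact" → sorted: acetx
Word 2: "catex" → sorted: acetx
Same letters? acetx == acetx
Anagram = Yes


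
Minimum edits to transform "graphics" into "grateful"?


Word 1: "graphics" (length 8)
Word 2: "grateful" (length 8)
One optimal edit sequence (insert/delete/substitute each cost 1):
  1. keep 'g'
  2. keep 'r'
  3. keep 'a'
  4. substitute 'p' -> 't'  (+1)
  5. substitute 'h' -> 'e'  (+1)
  6. substitute 'i' -> 'f'  (+1)
  7. substitute 'c' -> 'u'  (+1)
  8. substitute 's' -> 'l'  (+1)
Total edit operations: 5
Edit distance = 5


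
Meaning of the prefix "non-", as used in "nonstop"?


Prefix: non-
Example: nonstop (non- + stop)
Meaning = not


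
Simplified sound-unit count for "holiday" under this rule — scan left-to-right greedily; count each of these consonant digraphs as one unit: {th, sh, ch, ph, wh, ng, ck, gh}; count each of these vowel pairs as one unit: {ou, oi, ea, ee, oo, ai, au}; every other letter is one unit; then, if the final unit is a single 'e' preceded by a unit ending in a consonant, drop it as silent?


Word: "holiday" (7 letters)
Left-to-right scan:
  [1] 'h' (letter)
  [2] 'o' (letter)
  [3] 'l' (letter)
  [4] 'i' (letter)
  [5] 'd' (letter)
  [6] 'a' (letter)
  [7] 'y' (letter)
Units from scan: 7
Sound units = 7 units


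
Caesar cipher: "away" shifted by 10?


Word: "away"
Shift: 10
Each letter → (letter + shift) mod 26:
  'a' (0) + 10 = 10 → 'k'
  'w' (22) + 10 = 6 → 'g'
  'a' (0) + 10 = 10 → 'k'
  'y' (24) + 10 = 8 → 'i'
Result = "kgki"


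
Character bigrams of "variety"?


Word: "variety" (length 7)
Number of bigrams = 7 - 2 + 1 = 6
  Position 0: "va"
  Position 1: "ar"
  Position 2: "ri"
  Position 3: "ie"
  Position 4: "et"
  Position 5: "ty"
Bigrams = "va", "ar", "ri", "ie", "et", "ty"


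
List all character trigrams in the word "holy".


Word: "holy" (length 4)
Number of trigrams = 4 - 3 + 1 = 2
  Position 0: "hol"
  Position 1: "oly"
Trigrams = "hol", "oly"


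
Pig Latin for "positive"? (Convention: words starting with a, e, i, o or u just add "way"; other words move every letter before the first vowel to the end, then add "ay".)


Word: "positive"
Starts with consonant(s) → move to end, add 'ay'
Consonant cluster: "p"
Pig Latin = "ositivepay"


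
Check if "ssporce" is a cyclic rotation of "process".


Word: "process", Candidate: "ssporce"
Method: check if candidate is substring of word+word
"processprocess" contains "ssporce"? No
Is rotation = No


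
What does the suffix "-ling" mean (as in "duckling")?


Suffix: -ling
As in: duckling -> duck + -ling
Meaning = small / young


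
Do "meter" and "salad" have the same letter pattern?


Pattern of "meter": [0, 1, 2, 1, 3]
Pattern of "salad": [0, 1, 2, 1, 3]
Patterns match
Same pattern = Yes


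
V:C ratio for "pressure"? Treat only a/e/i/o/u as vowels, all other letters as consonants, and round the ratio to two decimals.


Word: "pressure"
Vowels (a,e,i,o,u): 3
Consonants: 5
Ratio = 3/5
= 0.60


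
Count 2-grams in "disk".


Word: "disk" (length 4)
Number of 2-grams = length - 2 + 1 = 4 - 2 + 1
= 3


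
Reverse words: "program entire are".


Original: "program entire are"
Words (1..n): program | entire | are
Reversed (n..1): are | entire | program
Result = "are entire program"


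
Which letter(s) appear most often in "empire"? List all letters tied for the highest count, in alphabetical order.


Word: "empire"
Letter counts:
  'e': 2
  'i': 1
  'm': 1
  'p': 1
  'r': 1
Maximum count = 2
Most frequent = 'e' (2 times each)


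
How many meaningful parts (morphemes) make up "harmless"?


Word: "harmless"
Morphemes: harm + -less
Each morpheme carries meaning
= 2 morphemes


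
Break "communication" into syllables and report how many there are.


Word: "communication"
Syllable breakdown: com · mu · ni · ca · tion
Counting: 5 parts
= 5 syllables


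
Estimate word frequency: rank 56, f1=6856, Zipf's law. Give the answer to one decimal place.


Zipf's law: f(r) = f(1) / r
f(1) = 6856
f(56) = 6856 / 56
= 122.4 occurrences


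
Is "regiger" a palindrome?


Word: "regiger"
Reversed: "regiger"
Forward == Backward? regiger == regiger
Palindrome = Yes


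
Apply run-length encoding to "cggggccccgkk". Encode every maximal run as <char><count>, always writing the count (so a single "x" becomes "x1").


String: "cggggccccgkk"
Scanning for consecutive runs:
  'c' x 1
  'g' x 4
  'c' x 4
  'g' x 1
  'k' x 2
RLE = "c1g4c4g1k2"


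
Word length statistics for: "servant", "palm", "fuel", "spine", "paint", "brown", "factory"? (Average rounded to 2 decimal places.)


Lengths: "servant"=7, "palm"=4, "fuel"=4, "spine"=5, "paint"=5, "brown"=5, "factory"=7
Sum = 37, Count = 7
Average = 37/7 = 5.29
= avg=5.29, min=4, max=7


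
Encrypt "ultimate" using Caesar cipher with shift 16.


Word: "ultimate"
Shift: 16
Each letter → (letter + shift) mod 26:
  'u' (20) + 16 = 10 → 'k'
  'l' (11) + 16 = 1 → 'b'
  't' (19) + 16 = 9 → 'j'
  'i' (8) + 16 = 24 → 'y'
  'm' (12) + 16 = 2 → 'c'
  'a' (0) + 16 = 16 → 'q'
  't' (19) + 16 = 9 → 'j'
  'e' (4) + 16 = 20 → 'u'
Result = "kbjycqju"


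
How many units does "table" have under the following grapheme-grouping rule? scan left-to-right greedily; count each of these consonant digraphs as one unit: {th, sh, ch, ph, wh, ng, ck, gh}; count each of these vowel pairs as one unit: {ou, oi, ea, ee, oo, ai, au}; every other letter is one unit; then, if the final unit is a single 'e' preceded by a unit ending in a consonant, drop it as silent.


Word: "table" (5 letters)
Left-to-right scan:
  (1) 't' (letter)
  (2) 'a' (letter)
  (3) 'b' (letter)
  (4) 'l' (letter)
  (5) 'e' (letter)
Units from scan: 5
Final unit is 'e' after a consonant -> drop as silent (-1)
Sound units = 4 units


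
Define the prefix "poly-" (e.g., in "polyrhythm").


Prefix: poly-
Example: polyrhythm (poly- + rhythm)
Meaning = many


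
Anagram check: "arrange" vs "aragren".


Word 1: "arrange" → sorted: aaegnrr
Word 2: "aragren" → sorted: aaegnrr
Same letters? aaegnrr == aaegnrr
Anagram = Yes


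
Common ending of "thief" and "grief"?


Word 1: "thief"
Word 2: "grief"
Comparing from end:
  Pos -1: 'f' == 'f'
  Pos -2: 'e' == 'e'
  Pos -3: 'i' == 'i'
  Pos -4: 'h' != 'r' (stop)
LCS = "ief" (length 3)


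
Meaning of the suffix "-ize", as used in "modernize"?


Suffix: -ize
Example: modernize (modern + -ize)
Meaning = to make


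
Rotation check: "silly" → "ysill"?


Word: "silly", Candidate: "ysill"
Method: check if candidate is substring of word+word
"sillysilly" contains "ysill"? Yes
Is rotation = Yes


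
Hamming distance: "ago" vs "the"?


Comparing character by character (same length = 3):
  Pos 0: 'a' vs 't' !=
  Pos 1: 'g' vs 'h' !=
  Pos 2: 'o' vs 'e' !=
Hamming distance = 3


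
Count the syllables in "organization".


Word: "organization"
Syllable breakdown: or · gan · i · za · tion
Counting: 5 parts
= 5 syllables


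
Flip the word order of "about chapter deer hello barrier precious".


Original: "about chapter deer hello barrier precious"
Words (1..n): about | chapter | deer | hello | barrier | precious
Reversed (n..1): precious | barrier | hello | deer | chapter | about
Result = "precious barrier hello deer chapter about"


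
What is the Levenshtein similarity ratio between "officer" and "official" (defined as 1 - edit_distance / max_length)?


Word 1: "officer" (length 7)
Word 2: "official" (length 8)
One optimal edit sequence:
  1. keep 'o'
  2. keep 'f'
  3. keep 'f'
  4. keep 'i'
  5. keep 'c'
  6. insert 'i'  (+1)
  7. substitute 'e' -> 'a'  (+1)
  8. substitute 'r' -> 'l'  (+1)
Edit distance = 3
Max length = max(7, 8) = 8
Similarity = 1 - 3/8
= 0.6250


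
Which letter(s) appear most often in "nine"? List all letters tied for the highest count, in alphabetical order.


Word: "nine"
Letter counts:
  'e': 1
  'i': 1
  'n': 2
Maximum count = 2
Most frequent = 'n' (2 times each)


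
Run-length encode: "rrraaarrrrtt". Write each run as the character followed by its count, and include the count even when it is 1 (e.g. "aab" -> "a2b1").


String: "rrraaarrrrtt"
Scanning for consecutive runs:
  'r' x 3
  'a' x 3
  'r' x 4
  't' x 2
RLE = "r3a3r4t2"


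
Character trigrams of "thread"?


Word: "thread" (length 6)
Number of trigrams = 6 - 3 + 1 = 4
  Position 0: "thr"
  Position 1: "hre"
  Position 2: "rea"
  Position 3: "ead"
Trigrams = "thr", "hre", "rea", "ead"


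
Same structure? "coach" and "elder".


Pattern of "coach": [0, 1, 2, 0, 3]
Pattern of "elder": [0, 1, 2, 0, 3]
Patterns match
Same pattern = Yes


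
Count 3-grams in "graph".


Word: "graph" (length 5)
Number of 3-grams = length - 3 + 1 = 5 - 3 + 1
= 3


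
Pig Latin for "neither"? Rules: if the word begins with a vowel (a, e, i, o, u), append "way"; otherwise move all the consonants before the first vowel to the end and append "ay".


Word: "neither"
Starts with consonant(s) → move to end, add 'ay'
Consonant cluster: "n"
Pig Latin = "eithernay"


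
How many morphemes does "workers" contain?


Word: "workers"
Morphemes: work | -er | -s
Each morpheme carries meaning
= 3 morphemes


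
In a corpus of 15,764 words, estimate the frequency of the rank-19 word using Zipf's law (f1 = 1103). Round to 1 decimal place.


Zipf's law: f(r) = f(1) / r
f(1) = 1103
f(19) = 1103 / 19
= 58.1 occurrences


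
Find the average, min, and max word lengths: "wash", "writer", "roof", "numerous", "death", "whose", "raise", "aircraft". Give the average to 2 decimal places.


Lengths: "wash"=4, "writer"=6, "roof"=4, "numerous"=8, "death"=5, "whose"=5, "raise"=5, "aircraft"=8
Sum = 45, Count = 8
Average = 45/8 = 5.63
= avg=5.63, min=4, max=8


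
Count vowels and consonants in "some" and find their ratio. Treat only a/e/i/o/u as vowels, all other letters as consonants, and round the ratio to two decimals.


Word: "some"
Vowels (a,e,i,o,u): 2
Consonants: 2
Ratio = 2/2
= 1.00


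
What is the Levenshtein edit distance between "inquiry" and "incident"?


Word 1: "inquiry" (length 7)
Word 2: "incident" (length 8)
One optimal edit sequence (insert/delete/substitute each cost 1):
  1. keep 'i'
  2. keep 'n'
  3. insert 'c'  (+1)
  4. substitute 'q' -> 'i'  (+1)
  5. substitute 'u' -> 'd'  (+1)
  6. substitute 'i' -> 'e'  (+1)
  7. substitute 'r' -> 'n'  (+1)
  8. substitute 'y' -> 't'  (+1)
Total edit operations: 6
Edit distance = 6


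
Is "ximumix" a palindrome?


Word: "ximumix"
Reversed: "ximumix"
Forward == Backward? ximumix == ximumix
Palindrome = Yes


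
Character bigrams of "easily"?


Word: "easily" (length 6)
Number of bigrams = 6 - 2 + 1 = 5
  Position 0: "ea"
  Position 1: "as"
  Position 2: "si"
  Position 3: "il"
  Position 4: "ly"
Bigrams = "ea", "as", "si", "il", "ly"


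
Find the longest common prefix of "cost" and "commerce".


Word 1: "cost"
Word 2: "commerce"
Comparing from start:
  Pos 0: 'c' == 'c'
  Pos 1: 'o' == 'o'
  Pos 2: 's' != 'm' (stop)
LCP = "co" (length 2)


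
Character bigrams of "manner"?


Word: "manner" (length 6)
Number of bigrams = 6 - 2 + 1 = 5
  Position 0: "ma"
  Position 1: "an"
  Position 2: "nn"
  Position 3: "ne"
  Position 4: "er"
Bigrams = "ma", "an", "nn", "ne", "er"


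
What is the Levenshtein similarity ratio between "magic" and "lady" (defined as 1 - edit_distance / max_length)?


Word 1: "magic" (length 5)
Word 2: "lady" (length 4)
One optimal edit sequence:
  1. substitute 'm' -> 'l'  (+1)
  2. keep 'a'
  3. delete 'g'  (+1)
  4. substitute 'i' -> 'd'  (+1)
  5. substitute 'c' -> 'y'  (+1)
Edit distance = 4
Max length = max(5, 4) = 5
Similarity = 1 - 4/5
= 0.2000


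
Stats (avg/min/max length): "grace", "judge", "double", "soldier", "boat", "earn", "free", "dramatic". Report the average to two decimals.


Lengths: "grace"=5, "judge"=5, "double"=6, "soldier"=7, "boat"=4, "earn"=4, "free"=4, "dramatic"=8
Sum = 43, Count = 8
Average = 43/8 = 5.38
= avg=5.38, min=4, max=8


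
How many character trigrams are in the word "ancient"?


Word: "ancient" (length 7)
Number of 3-grams = length - 3 + 1 = 7 - 3 + 1
= 5


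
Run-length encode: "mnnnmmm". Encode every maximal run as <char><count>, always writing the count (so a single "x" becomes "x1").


String: "mnnnmmm"
Scanning for consecutive runs:
  'm' x 1
  'n' x 3
  'm' x 3
RLE = "m1n3m3"


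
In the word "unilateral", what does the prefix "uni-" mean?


Prefix: uni-
Example: unilateral = uni- + lateral
Meaning = one


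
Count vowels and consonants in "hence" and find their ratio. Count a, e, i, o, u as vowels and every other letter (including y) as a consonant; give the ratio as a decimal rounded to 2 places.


Word: "hence"
Vowels (a,e,i,o,u): 2
Consonants: 3
Ratio = 2/3
= 0.67


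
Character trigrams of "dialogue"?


Word: "dialogue" (length 8)
Number of trigrams = 8 - 3 + 1 = 6
  Position 0: "dia"
  Position 1: "ial"
  Position 2: "alo"
  Position 3: "log"
  Position 4: "ogu"
  Position 5: "gue"
Trigrams = "dia", "ial", "alo", "log", "ogu", "gue"


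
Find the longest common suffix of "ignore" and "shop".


Word 1: "ignore"
Word 2: "shop"
Comparing from end:
  Pos -1: 'e' != 'p' (stop)
LCS = "" (length 0)


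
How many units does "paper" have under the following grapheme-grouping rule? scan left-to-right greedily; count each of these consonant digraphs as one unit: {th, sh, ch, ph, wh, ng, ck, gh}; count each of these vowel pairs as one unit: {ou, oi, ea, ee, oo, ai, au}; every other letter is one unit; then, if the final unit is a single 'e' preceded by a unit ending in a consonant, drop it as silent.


Word: "paper" (5 letters)
Left-to-right scan:
  1. 'p' (letter)
  2. 'a' (letter)
  3. 'p' (letter)
  4. 'e' (letter)
  5. 'r' (letter)
Units from scan: 5
Sound units = 5 units


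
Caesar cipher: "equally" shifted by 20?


Word: "equally"
Shift: 20
Each letter → (letter + shift) mod 26:
  'e' (4) + 20 = 24 → 'y'
  'q' (16) + 20 = 10 → 'k'
  'u' (20) + 20 = 14 → 'o'
  'a' (0) + 20 = 20 → 'u'
  'l' (11) + 20 = 5 → 'f'
  'l' (11) + 20 = 5 → 'f'
  'y' (24) + 20 = 18 → 's'
Result = "ykouffs"


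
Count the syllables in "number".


Word: "number"
Syllable breakdown: num-ber
Counting: 2 parts
= 2 syllables


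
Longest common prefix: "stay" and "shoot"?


Word 1: "stay"
Word 2: "shoot"
Comparing from start:
  Pos 0: 's' == 's'
  Pos 1: 't' != 'h' (stop)
LCP = "s" (length 1)


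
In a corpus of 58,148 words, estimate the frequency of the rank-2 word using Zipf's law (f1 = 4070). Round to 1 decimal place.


Zipf's law: f(r) = f(1) / r
f(1) = 4070
f(2) = 4070 / 2
= 2035.0 occurrences


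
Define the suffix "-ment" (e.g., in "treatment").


Suffix: -ment
Example: treatment (treat + -ment)
Meaning = result of action


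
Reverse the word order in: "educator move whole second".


Original: "educator move whole second"
Words (1..n): educator | move | whole | second
Reversed (n..1): second | whole | move | educator
Result = "second whole move educator"


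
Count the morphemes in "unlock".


Word: "unlock"
Morphemes: un- | lock
Each morpheme carries meaning
= 2 morphemes


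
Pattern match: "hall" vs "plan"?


Pattern of "hall": [0, 1, 2, 2]
Pattern of "plan": [0, 1, 2, 3]
Patterns do not match
Same pattern = No


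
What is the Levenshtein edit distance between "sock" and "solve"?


Word 1: "sock" (length 4)
Word 2: "solve" (length 5)
One optimal edit sequence (insert/delete/substitute each cost 1):
  1. keep 's'
  2. keep 'o'
  3. insert 'l'  (+1)
  4. substitute 'c' -> 'v'  (+1)
  5. substitute 'k' -> 'e'  (+1)
Total edit operations: 3
Edit distance = 3


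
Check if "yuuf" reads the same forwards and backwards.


Word: "yuuf"
Reversed: "fuuy"
Forward == Backward? yuuf != fuuy
Palindrome = No


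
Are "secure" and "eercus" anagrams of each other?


Word 1: "secure" → sorted: ceersu
Word 2: "eercus" → sorted: ceersu
Same letters? ceersu == ceersu
Anagram = Yes


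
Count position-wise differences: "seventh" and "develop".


Comparing character by character (same length = 7):
  Pos 0: 's' vs 'd' !=
  Pos 1: 'e' vs 'e' =
  Pos 2: 'v' vs 'v' =
  Pos 3: 'e' vs 'e' =
  Pos 4: 'n' vs 'l' !=
  Pos 5: 't' vs 'o' !=
  Pos 6: 'h' vs 'p' !=
Hamming distance = 4


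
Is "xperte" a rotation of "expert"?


Word: "expert", Candidate: "xperte"
Method: check if candidate is substring of word+word
"expertexpert" contains "xperte"? Yes
Is rotation = Yes


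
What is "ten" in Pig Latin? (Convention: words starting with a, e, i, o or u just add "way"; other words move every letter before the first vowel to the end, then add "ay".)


Word: "ten"
Starts with consonant(s) → move to end, add 'ay'
Consonant cluster: "t"
Pig Latin = "entay"


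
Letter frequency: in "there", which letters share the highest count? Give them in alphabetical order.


Word: "there"
Letter counts:
  'e': 2
  'h': 1
  'r': 1
  't': 1
Maximum count = 2
Most frequent = 'e' (2 times each)


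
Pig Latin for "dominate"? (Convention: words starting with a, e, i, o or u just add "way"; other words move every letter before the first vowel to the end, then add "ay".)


Word: "dominate"
Starts with consonant(s) → move to end, add 'ay'
Consonant cluster: "d"
Pig Latin = "ominateday"


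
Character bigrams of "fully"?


Word: "fully" (length 5)
Number of bigrams = 5 - 2 + 1 = 4
  Position 0: "fu"
  Position 1: "ul"
  Position 2: "ll"
  Position 3: "ly"
Bigrams = "fu", "ul", "ll", "ly"


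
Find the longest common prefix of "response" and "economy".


Word 1: "response"
Word 2: "economy"
Comparing from start:
  Pos 0: 'r' != 'e' (stop)
LCP = "" (length 0)


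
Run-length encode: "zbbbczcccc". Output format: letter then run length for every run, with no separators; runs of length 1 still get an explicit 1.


String: "zbbbczcccc"
Scanning for consecutive runs:
  'z' x 1
  'b' x 3
  'c' x 1
  'z' x 1
  'c' x 4
RLE = "z1b3c1z1c4"


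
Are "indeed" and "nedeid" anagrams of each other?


Word 1: "indeed" → sorted: ddeein
Word 2: "nedeid" → sorted: ddeein
Same letters? ddeein == ddeein
Anagram = Yes


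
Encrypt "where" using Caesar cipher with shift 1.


Word: "where"
Shift: 1
Each letter → (letter + shift) mod 26:
  'w' (22) + 1 = 23 → 'x'
  'h' (7) + 1 = 8 → 'i'
  'e' (4) + 1 = 5 → 'f'
  'r' (17) + 1 = 18 → 's'
  'e' (4) + 1 = 5 → 'f'
Result = "xifsf"


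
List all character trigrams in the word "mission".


Word: "mission" (length 7)
Number of trigrams = 7 - 3 + 1 = 5
  Position 0: "mis"
  Position 1: "iss"
  Position 2: "ssi"
  Position 3: "sio"
  Position 4: "ion"
Trigrams = "mis", "iss", "ssi", "sio", "ion"


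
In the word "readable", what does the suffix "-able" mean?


Suffix: -able
Example: readable = read + -able
Meaning = capable of


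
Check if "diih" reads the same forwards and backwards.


Word: "diih"
Reversed: "hiid"
Forward == Backward? diih != hiid
Palindrome = No


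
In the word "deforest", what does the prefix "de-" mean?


Prefix: de-
As in: deforest -> de- + forest
Meaning = remove / reverse


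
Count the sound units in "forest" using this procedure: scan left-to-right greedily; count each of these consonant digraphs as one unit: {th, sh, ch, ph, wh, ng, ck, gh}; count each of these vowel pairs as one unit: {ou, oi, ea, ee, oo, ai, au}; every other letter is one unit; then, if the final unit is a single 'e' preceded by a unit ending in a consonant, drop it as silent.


Word: "forest" (6 letters)
Left-to-right scan:
  [1] 'f' (letter)
  [2] 'o' (letter)
  [3] 'r' (letter)
  [4] 'e' (letter)
  [5] 's' (letter)
  [6] 't' (letter)
Units from scan: 6
Sound units = 6 units


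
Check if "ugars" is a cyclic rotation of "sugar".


Word: "sugar", Candidate: "ugars"
Method: check if candidate is substring of word+word
"sugarsugar" contains "ugars"? Yes
Is rotation = Yes


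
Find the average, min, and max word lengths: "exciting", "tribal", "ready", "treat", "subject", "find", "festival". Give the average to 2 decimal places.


Lengths: "exciting"=8, "tribal"=6, "ready"=5, "treat"=5, "subject"=7, "find"=4, "festival"=8
Sum = 43, Count = 7
Average = 43/7 = 6.14
= avg=6.14, min=4, max=8


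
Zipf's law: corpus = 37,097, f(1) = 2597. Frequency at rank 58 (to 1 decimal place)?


Zipf's law: f(r) = f(1) / r
f(1) = 2597
f(58) = 2597 / 58
= 44.8 occurrences


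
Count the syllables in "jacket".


Word: "jacket"
Syllable breakdown: jack-et
Counting: 2 parts
= 2 syllables


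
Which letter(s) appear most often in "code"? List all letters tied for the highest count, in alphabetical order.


Word: "code"
Letter counts:
  'c': 1
  'd': 1
  'e': 1
  'o': 1
Maximum count = 1
Most frequent = 'c', 'd', 'e', 'o' (1 time each)


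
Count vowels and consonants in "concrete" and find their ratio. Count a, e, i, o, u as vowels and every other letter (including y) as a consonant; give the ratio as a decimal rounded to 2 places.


Word: "concrete"
Vowels (a,e,i,o,u): 3
Consonants: 5
Ratio = 3/5
= 0.60


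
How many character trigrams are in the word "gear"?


Word: "gear" (length 4)
Number of 3-grams = length - 3 + 1 = 4 - 3 + 1
= 2


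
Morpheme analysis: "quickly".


Word: "quickly"
Morphemes: quick / -ly
Each morpheme carries meaning
= 2 morphemes


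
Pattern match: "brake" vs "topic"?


Pattern of "brake": [0, 1, 2, 3, 4]
Pattern of "topic": [0, 1, 2, 3, 4]
Patterns match
Same pattern = Yes


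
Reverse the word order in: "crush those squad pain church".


Original: "crush those squad pain church"
Words (1..n): crush | those | squad | pain | church
Reversed (n..1): church | pain | squad | those | crush
Result = "church pain squad those crush"


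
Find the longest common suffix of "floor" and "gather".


Word 1: "floor"
Word 2: "gather"
Comparing from end:
  Pos -1: 'r' == 'r'
  Pos -2: 'o' != 'e' (stop)
LCS = "r" (length 1)


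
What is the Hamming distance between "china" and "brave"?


Comparing character by character (same length = 5):
  Pos 0: 'c' vs 'b' !=
  Pos 1: 'h' vs 'r' !=
  Pos 2: 'i' vs 'a' !=
  Pos 3: 'n' vs 'v' !=
  Pos 4: 'a' vs 'e' !=
Hamming distance = 5
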